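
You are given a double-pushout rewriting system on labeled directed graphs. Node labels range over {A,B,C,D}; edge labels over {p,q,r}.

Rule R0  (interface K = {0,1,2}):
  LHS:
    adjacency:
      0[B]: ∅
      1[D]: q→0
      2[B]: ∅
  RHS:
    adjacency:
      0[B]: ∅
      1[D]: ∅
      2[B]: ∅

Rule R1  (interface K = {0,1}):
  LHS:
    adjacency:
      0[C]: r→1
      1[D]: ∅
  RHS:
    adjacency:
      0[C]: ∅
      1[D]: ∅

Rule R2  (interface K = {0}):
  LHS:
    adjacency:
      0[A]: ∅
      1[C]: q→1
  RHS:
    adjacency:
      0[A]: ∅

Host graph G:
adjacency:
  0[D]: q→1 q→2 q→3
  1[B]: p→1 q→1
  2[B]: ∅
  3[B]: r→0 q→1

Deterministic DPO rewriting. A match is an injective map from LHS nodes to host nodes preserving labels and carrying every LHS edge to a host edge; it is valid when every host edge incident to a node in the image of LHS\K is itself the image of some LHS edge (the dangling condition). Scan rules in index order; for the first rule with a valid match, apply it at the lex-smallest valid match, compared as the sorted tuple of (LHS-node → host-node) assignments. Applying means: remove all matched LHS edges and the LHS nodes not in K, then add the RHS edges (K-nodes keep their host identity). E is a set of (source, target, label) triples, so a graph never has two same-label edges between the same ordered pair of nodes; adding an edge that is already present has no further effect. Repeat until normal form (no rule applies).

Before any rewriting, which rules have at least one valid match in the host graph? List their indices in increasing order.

R0: 6 valid matches — {0↦1, 1↦0, 2↦2}, {0↦1, 1↦0, 2↦3}, {0↦2, 1↦0, 2↦1} (+3 more)
R1: no valid match — LHS pattern not found
R2: no valid match — LHS pattern not found

Answer: [R0]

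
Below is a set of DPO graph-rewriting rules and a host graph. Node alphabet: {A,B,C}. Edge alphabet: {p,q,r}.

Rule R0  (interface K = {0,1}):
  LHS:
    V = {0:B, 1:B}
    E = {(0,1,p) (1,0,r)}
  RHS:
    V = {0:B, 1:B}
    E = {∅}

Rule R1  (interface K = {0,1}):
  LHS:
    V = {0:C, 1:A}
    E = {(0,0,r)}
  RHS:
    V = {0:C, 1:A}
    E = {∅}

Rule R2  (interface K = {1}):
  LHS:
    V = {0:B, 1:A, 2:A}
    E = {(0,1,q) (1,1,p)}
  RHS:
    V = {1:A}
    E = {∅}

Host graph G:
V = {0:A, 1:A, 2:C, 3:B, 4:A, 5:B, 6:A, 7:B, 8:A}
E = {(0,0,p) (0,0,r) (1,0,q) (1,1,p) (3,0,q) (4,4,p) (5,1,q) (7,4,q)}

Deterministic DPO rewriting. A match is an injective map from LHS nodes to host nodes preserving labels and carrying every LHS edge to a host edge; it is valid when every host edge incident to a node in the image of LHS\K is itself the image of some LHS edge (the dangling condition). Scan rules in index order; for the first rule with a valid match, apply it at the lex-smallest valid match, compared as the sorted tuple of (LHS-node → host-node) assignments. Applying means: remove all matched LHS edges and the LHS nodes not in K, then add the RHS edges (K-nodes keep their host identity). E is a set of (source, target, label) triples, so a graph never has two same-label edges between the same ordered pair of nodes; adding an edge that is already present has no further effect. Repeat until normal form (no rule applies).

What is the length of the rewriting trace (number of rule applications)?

start.  V:9 E:8  edges: 0-p->0 0-r->0 1-q->0 1-p->1 3-q->0 4-p->4 5-q->1 7-q->4
1. fire R2 via {0↦3, 1↦0, 2↦6}  →  V:7 E:6  edges: 0-r->0 1-q->0 1-p->1 4-p->4 5-q->1 7-q->4
2. fire R2 via {0↦5, 1↦1, 2↦8}  →  V:5 E:4  edges: 0-r->0 1-q->0 4-p->4 7-q->4
final graph: no rule applies after step 2

Answer: 2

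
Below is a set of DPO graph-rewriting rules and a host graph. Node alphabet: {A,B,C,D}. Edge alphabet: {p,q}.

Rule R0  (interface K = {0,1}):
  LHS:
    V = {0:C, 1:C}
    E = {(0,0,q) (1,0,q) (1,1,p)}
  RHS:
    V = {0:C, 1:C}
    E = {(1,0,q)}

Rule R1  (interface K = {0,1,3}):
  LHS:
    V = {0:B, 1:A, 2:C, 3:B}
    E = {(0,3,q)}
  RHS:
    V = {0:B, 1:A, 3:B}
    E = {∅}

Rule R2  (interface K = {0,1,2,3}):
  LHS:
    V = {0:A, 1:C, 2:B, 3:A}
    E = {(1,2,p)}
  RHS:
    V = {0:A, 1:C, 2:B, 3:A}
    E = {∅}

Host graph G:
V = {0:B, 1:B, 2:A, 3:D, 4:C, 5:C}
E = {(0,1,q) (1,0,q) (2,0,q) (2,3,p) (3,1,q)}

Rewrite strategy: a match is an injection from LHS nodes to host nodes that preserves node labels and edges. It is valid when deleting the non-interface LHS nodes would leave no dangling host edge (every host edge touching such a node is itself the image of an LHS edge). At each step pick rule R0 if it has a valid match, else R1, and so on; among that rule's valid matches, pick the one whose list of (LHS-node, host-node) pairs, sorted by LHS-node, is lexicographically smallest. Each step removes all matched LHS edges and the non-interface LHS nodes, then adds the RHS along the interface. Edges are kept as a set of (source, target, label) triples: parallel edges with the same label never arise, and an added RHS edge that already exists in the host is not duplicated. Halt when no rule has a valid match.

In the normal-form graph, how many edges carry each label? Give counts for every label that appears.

Answer: p:1 q:2

Rewrite trace:
start.  V:6 E:5  edges: 0-q->1 1-q->0 2-q->0 2-p->3 3-q->1
1. fire R1 via {0↦0, 1↦2, 2↦4, 3↦1}  →  V:5 E:4  edges: 1-q->0 2-q->0 2-p->3 3-q->1
2. fire R1 via {0↦1, 1↦2, 2↦5, 3↦0}  →  V:4 E:3  edges: 2-q->0 2-p->3 3-q->1
final graph: no rule applies after step 2
NF edges: [(2, 0, 'q'), (2, 3, 'p'), (3, 1, 'q')]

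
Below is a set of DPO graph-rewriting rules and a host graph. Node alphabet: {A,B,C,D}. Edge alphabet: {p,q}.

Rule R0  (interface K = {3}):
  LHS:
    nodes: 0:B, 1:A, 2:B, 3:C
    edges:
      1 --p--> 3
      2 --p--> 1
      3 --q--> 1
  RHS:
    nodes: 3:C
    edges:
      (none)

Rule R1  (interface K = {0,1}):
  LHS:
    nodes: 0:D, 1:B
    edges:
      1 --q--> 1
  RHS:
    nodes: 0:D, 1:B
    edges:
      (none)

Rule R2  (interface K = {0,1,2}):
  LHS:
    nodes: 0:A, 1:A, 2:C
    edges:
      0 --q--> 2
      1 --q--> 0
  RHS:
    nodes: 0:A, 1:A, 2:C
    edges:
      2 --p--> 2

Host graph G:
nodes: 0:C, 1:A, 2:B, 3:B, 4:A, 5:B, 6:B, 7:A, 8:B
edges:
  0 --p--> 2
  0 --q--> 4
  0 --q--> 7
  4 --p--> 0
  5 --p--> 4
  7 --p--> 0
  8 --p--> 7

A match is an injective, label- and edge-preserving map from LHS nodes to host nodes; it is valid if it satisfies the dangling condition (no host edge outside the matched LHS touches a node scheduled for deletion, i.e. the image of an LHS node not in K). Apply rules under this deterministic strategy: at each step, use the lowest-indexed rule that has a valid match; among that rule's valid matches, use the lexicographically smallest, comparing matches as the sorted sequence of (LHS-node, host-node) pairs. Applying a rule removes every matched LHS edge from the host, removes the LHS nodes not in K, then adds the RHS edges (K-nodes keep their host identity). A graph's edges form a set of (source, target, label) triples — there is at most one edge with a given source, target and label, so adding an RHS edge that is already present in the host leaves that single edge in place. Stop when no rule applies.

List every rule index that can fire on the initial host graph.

R0: 4 valid matches — {0↦3, 1↦4, 2↦5, 3↦0}, {0↦3, 1↦7, 2↦8, 3↦0}, {0↦6, 1↦4, 2↦5, 3↦0} (+1 more)
R1: no valid match — LHS pattern not found
R2: no valid match — LHS pattern not found

Answer: [R0]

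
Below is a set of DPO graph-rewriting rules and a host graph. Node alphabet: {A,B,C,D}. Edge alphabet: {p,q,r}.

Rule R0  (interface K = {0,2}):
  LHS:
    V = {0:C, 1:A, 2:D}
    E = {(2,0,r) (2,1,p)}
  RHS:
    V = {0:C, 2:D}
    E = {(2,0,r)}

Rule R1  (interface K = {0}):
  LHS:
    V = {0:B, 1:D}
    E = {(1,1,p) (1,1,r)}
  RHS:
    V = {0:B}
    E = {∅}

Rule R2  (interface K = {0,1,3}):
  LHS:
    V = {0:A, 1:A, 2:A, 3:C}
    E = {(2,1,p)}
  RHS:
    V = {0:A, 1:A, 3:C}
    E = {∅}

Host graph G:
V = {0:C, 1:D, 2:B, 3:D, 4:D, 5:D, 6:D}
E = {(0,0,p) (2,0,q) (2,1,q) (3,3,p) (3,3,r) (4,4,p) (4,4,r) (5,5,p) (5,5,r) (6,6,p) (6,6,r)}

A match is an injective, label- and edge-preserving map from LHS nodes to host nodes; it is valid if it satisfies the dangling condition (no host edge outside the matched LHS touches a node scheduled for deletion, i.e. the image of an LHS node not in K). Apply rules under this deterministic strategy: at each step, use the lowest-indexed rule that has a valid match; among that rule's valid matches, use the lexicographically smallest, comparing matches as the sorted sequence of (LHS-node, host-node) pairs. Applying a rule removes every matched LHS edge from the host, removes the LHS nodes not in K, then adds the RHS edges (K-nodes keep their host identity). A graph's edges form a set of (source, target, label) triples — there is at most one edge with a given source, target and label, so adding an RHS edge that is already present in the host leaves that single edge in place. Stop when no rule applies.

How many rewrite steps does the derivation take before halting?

initial: |V|=7 |E|=11  E = 0-p->0 2-q->0 2-q->1 3-p->3 3-r->3 4-p->4 4-r->4 5-p->5 5-r->5 6-p->6 6-r->6
step 1: apply R1 at {0↦2, 1↦3}  → |V|=6 |E|=9  E = 0-p->0 2-q->0 2-q->1 4-p->4 4-r->4 5-p->5 5-r->5 6-p->6 6-r->6
step 2: apply R1 at {0↦2, 1↦4}  → |V|=5 |E|=7  E = 0-p->0 2-q->0 2-q->1 5-p->5 5-r->5 6-p->6 6-r->6
step 3: apply R1 at {0↦2, 1↦5}  → |V|=4 |E|=5  E = 0-p->0 2-q->0 2-q->1 6-p->6 6-r->6
step 4: apply R1 at {0↦2, 1↦6}  → |V|=3 |E|=3  E = 0-p->0 2-q->0 2-q->1
normal form: no rule applies after step 4

Answer: 4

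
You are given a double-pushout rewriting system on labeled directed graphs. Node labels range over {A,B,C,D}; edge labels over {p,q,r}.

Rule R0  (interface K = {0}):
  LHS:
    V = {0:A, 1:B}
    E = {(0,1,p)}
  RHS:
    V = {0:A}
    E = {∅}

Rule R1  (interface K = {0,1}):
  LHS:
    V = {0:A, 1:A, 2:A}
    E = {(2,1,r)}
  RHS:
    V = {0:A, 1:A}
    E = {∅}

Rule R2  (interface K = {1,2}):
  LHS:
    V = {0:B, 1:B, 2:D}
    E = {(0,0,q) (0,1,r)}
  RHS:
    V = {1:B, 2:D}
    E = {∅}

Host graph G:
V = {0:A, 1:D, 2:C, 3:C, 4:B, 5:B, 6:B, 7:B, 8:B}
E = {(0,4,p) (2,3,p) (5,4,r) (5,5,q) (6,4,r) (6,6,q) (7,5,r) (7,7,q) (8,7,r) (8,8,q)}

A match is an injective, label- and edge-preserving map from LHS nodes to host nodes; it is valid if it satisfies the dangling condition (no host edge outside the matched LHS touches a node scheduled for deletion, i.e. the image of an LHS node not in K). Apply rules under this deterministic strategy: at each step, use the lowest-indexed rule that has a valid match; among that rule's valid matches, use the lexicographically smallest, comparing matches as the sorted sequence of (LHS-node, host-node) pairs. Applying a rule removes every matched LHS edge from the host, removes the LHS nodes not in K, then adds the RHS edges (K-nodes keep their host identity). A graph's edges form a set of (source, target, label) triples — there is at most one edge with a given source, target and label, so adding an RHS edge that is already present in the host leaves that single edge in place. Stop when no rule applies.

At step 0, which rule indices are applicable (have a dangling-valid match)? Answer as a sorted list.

Answer: [R2]

Steps:
R0: no valid match — 1 raw match, all fail dangling condition
R1: no valid match — LHS pattern not found
R2: 2 valid matches — {0↦6, 1↦4, 2↦1}, {0↦8, 1↦7, 2↦1}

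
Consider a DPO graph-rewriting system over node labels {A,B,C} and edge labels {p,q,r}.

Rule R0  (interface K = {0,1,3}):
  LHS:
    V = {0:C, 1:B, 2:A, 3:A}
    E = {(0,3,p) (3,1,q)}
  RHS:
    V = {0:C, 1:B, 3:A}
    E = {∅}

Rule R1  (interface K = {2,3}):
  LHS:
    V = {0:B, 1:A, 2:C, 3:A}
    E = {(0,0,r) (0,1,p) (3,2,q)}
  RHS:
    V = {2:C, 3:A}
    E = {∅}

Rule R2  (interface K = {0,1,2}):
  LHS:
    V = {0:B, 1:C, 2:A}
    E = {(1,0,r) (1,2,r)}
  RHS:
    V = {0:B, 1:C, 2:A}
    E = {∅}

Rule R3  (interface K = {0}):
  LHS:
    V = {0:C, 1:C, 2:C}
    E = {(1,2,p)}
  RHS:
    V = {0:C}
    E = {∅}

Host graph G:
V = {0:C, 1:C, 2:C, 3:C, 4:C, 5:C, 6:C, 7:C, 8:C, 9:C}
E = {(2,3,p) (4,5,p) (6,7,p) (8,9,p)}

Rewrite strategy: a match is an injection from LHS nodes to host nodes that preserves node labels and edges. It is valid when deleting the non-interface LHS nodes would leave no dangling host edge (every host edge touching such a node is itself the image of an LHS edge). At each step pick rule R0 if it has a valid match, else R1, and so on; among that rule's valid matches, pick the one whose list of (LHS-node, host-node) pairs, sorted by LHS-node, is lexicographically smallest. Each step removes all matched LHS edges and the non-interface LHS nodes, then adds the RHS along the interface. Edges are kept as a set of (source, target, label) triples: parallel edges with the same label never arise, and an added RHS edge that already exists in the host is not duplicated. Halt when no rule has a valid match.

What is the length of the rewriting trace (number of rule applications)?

start.  V:10 E:4  edges: 2-p->3 4-p->5 6-p->7 8-p->9
1. fire R3 via {0↦0, 1↦2, 2↦3}  →  V:8 E:3  edges: 4-p->5 6-p->7 8-p->9
2. fire R3 via {0↦0, 1↦4, 2↦5}  →  V:6 E:2  edges: 6-p->7 8-p->9
3. fire R3 via {0↦0, 1↦6, 2↦7}  →  V:4 E:1  edges: 8-p->9
4. fire R3 via {0↦0, 1↦8, 2↦9}  →  V:2 E:0  edges: ∅
final graph: no rule applies after step 4

Answer: 4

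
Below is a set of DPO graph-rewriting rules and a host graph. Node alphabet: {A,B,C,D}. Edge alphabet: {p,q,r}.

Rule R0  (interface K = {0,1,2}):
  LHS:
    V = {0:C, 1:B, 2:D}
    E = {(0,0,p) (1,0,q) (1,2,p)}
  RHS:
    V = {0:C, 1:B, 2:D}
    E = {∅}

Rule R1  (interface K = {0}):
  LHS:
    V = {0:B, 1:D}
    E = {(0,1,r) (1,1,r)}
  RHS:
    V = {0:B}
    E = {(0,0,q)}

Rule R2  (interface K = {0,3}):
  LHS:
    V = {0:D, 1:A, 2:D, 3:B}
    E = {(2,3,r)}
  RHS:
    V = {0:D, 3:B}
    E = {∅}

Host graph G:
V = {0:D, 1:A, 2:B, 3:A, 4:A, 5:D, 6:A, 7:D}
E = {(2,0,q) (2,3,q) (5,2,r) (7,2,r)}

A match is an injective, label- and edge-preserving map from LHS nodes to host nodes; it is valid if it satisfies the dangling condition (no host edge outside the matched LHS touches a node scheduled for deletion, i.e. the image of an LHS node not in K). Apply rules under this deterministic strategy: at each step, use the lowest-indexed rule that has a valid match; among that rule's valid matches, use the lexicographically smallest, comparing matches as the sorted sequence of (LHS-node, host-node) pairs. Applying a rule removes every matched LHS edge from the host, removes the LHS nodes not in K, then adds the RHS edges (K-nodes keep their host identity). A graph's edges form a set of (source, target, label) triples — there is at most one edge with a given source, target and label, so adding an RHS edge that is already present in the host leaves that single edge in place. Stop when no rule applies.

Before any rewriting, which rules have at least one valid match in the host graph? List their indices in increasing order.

R0: no valid match — LHS pattern not found
R1: no valid match — LHS pattern not found
R2: 12 valid matches — {0↦0, 1↦1, 2↦5, 3↦2}, {0↦0, 1↦1, 2↦7, 3↦2}, {0↦0, 1↦4, 2↦5, 3↦2} (+9 more)

Answer: [R2]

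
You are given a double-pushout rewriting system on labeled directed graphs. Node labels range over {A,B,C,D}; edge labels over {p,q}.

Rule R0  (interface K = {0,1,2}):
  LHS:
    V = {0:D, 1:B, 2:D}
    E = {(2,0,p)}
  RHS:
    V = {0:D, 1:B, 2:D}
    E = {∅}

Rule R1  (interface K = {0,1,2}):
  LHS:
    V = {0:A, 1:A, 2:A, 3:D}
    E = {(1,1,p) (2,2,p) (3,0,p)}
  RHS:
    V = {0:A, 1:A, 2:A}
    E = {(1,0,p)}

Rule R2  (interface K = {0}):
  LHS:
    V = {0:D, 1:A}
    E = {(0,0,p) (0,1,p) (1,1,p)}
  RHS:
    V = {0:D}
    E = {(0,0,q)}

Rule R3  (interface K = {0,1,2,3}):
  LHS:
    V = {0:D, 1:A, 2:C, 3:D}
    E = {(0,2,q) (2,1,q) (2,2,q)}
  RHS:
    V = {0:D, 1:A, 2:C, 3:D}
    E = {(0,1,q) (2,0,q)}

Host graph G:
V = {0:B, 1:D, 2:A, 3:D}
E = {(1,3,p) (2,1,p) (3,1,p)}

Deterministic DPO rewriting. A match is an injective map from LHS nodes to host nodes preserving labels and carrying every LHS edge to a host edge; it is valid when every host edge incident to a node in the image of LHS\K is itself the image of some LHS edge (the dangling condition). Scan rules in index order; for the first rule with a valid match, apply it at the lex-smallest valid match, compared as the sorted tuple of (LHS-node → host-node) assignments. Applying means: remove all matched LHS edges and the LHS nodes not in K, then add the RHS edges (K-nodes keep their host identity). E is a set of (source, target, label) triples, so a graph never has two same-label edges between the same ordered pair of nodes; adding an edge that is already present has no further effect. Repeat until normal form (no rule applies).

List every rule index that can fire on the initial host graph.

R0: 2 valid matches — {0↦1, 1↦0, 2↦3}, {0↦3, 1↦0, 2↦1}
R1: no valid match — LHS pattern not found
R2: no valid match — LHS pattern not found
R3: no valid match — LHS pattern not found

Answer: [R0]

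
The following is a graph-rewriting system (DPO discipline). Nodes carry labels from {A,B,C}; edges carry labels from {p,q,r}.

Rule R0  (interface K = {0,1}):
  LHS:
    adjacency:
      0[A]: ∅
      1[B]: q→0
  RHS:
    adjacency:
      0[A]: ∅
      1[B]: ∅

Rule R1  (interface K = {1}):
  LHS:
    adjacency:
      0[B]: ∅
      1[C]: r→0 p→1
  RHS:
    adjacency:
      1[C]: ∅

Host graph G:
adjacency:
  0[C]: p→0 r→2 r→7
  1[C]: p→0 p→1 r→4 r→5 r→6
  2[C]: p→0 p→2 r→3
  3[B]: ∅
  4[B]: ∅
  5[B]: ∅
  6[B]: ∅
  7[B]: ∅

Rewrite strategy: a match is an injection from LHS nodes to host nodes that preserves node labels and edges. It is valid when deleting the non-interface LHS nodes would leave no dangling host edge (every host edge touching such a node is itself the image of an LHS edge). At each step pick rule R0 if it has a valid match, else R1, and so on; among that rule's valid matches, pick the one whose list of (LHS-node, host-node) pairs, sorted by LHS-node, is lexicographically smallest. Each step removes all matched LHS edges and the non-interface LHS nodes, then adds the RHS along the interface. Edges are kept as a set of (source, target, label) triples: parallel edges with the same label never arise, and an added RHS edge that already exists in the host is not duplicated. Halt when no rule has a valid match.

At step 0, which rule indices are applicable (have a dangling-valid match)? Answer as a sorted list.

R0: no valid match — LHS pattern not found
R1: 5 valid matches — {0↦3, 1↦2}, {0↦4, 1↦1}, {0↦5, 1↦1} (+2 more)

Answer: [R1]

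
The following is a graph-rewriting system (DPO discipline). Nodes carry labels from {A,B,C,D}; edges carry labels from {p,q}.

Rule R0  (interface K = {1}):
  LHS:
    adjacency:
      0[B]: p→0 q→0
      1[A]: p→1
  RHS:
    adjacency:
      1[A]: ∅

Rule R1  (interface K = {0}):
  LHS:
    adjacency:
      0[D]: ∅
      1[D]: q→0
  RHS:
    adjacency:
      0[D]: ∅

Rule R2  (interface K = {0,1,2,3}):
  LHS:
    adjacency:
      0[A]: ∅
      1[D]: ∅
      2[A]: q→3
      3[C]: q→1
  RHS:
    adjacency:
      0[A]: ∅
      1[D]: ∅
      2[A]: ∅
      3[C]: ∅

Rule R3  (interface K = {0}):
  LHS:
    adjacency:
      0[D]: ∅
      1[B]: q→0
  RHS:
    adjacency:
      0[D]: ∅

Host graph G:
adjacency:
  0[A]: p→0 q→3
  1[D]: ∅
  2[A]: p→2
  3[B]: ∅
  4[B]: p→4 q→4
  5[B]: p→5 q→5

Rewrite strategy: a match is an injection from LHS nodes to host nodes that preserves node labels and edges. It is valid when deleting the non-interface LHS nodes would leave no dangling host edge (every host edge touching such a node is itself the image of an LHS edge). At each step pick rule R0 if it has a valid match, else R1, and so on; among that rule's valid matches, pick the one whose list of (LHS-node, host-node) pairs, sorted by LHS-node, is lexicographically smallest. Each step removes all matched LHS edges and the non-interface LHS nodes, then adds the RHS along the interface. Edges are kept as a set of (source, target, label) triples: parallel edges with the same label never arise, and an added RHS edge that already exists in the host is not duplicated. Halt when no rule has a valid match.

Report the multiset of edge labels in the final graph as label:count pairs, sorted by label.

Answer: q:1

Steps:
[0] host  ⇒  6 nodes, 7 edges  {0-p->0 0-q->3 2-p->2 4-p->4 4-q->4 5-p->5 5-q->5}
[1] R0 @ {0↦4, 1↦0}  ⇒  5 nodes, 4 edges  {0-q->3 2-p->2 5-p->5 5-q->5}
[2] R0 @ {0↦5, 1↦2}  ⇒  4 nodes, 1 edges  {0-q->3}
normal form: no rule applies after step 2
NF edges: [(0, 3, 'q')]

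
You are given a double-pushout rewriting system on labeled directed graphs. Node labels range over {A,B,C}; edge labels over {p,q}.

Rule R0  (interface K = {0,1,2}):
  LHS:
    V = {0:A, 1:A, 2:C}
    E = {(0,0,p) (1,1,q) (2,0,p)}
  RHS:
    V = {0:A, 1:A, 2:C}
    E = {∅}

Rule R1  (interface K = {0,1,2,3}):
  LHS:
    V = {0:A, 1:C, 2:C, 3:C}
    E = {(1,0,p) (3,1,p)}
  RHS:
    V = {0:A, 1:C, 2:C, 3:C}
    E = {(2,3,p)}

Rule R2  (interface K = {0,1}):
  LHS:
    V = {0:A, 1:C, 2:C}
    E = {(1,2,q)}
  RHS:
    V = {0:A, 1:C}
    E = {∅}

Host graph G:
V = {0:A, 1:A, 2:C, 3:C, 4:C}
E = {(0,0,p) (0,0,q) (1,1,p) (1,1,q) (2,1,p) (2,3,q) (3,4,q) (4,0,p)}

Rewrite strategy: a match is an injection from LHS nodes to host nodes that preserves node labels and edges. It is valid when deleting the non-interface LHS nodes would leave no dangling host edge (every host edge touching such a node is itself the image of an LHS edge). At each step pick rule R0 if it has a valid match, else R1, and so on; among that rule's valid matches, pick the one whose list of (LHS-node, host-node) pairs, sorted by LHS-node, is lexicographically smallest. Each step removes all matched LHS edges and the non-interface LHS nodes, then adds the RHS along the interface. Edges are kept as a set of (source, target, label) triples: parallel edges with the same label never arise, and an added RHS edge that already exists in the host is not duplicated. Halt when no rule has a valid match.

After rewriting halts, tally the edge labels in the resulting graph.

[0] host  ⇒  5 nodes, 8 edges  {0-p->0 0-q->0 1-p->1 1-q->1 2-p->1 2-q->3 3-q->4 4-p->0}
[1] R0 @ {0↦0, 1↦1, 2↦4}  ⇒  5 nodes, 5 edges  {0-q->0 1-p->1 2-p->1 2-q->3 3-q->4}
[2] R0 @ {0↦1, 1↦0, 2↦2}  ⇒  5 nodes, 2 edges  {2-q->3 3-q->4}
[3] R2 @ {0↦0, 1↦3, 2↦4}  ⇒  4 nodes, 1 edges  {2-q->3}
[4] R2 @ {0↦0, 1↦2, 2↦3}  ⇒  3 nodes, 0 edges  {∅}
halt: no rule applies after step 4
NF edges: []

Answer: (no edges)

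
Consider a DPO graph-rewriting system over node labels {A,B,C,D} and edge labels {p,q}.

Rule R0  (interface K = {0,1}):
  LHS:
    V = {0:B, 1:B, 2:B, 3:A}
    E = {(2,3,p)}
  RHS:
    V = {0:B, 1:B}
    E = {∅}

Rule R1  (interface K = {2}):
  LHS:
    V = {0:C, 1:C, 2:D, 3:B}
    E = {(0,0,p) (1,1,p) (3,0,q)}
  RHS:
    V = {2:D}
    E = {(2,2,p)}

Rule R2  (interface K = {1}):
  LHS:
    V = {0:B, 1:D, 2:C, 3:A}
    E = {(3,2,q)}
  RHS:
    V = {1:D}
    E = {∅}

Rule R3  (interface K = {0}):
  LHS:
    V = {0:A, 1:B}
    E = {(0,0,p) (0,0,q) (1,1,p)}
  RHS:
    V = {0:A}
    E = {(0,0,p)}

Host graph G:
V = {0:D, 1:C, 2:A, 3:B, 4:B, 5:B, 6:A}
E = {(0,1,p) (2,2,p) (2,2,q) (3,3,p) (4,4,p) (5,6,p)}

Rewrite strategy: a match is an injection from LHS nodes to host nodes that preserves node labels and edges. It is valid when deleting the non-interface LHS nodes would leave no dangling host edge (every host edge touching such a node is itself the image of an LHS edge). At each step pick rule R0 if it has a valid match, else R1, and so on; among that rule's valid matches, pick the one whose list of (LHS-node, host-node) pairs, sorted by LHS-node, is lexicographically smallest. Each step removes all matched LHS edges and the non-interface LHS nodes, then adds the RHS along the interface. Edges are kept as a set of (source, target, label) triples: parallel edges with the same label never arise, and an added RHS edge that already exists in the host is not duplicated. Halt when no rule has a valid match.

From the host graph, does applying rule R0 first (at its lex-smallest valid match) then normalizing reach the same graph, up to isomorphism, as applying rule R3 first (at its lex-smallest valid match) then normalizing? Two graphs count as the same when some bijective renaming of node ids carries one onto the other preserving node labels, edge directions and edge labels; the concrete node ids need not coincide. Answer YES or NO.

branch R0-first: apply at {0↦3, 1↦4, 2↦5, 3↦6} → |E|=5, then 1 more step(s) → NF |V|=4 |E|=3 V={0:D, 1:C, 2:A, 4:B} E=0-p->1 2-p->2 4-p->4
branch R3-first: apply at {0↦2, 1↦3} → |E|=4, then 0 more step(s) → NF |V|=6 |E|=4 V={0:D, 1:C, 2:A, 4:B, 5:B, 6:A} E=0-p->1 2-p->2 4-p->4 5-p->6
graphs not isomorphic

Answer: NO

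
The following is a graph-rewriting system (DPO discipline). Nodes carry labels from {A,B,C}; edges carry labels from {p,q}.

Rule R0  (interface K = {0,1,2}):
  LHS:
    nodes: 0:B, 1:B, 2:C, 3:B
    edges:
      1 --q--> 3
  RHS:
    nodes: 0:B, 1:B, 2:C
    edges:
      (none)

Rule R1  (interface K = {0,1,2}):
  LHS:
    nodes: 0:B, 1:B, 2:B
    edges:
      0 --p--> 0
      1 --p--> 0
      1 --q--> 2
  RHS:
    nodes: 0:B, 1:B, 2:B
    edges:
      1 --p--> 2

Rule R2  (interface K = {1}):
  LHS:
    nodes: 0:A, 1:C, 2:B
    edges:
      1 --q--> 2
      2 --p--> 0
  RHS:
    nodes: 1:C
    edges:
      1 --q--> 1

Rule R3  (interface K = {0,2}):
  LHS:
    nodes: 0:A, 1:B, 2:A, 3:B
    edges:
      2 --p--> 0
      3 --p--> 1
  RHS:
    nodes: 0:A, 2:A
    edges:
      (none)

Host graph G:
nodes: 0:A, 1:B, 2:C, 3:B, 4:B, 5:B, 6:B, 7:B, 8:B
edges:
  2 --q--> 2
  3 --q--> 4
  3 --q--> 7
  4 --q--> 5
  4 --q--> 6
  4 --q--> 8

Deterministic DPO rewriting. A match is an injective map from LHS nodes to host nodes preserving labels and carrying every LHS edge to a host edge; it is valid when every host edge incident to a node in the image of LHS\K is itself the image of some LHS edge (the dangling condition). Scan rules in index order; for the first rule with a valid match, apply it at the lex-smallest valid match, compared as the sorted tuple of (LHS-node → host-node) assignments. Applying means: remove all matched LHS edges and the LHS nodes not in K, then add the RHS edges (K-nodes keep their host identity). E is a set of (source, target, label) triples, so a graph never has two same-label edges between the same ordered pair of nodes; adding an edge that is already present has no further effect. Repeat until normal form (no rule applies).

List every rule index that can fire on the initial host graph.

Answer: [R0]

Rewrite trace:
R0: 20 valid matches — {0↦1, 1↦3, 2↦2, 3↦7}, {0↦1, 1↦4, 2↦2, 3↦5}, {0↦1, 1↦4, 2↦2, 3↦6} (+17 more)
R1: no valid match — LHS pattern not found
R2: no valid match — LHS pattern not found
R3: no valid match — LHS pattern not found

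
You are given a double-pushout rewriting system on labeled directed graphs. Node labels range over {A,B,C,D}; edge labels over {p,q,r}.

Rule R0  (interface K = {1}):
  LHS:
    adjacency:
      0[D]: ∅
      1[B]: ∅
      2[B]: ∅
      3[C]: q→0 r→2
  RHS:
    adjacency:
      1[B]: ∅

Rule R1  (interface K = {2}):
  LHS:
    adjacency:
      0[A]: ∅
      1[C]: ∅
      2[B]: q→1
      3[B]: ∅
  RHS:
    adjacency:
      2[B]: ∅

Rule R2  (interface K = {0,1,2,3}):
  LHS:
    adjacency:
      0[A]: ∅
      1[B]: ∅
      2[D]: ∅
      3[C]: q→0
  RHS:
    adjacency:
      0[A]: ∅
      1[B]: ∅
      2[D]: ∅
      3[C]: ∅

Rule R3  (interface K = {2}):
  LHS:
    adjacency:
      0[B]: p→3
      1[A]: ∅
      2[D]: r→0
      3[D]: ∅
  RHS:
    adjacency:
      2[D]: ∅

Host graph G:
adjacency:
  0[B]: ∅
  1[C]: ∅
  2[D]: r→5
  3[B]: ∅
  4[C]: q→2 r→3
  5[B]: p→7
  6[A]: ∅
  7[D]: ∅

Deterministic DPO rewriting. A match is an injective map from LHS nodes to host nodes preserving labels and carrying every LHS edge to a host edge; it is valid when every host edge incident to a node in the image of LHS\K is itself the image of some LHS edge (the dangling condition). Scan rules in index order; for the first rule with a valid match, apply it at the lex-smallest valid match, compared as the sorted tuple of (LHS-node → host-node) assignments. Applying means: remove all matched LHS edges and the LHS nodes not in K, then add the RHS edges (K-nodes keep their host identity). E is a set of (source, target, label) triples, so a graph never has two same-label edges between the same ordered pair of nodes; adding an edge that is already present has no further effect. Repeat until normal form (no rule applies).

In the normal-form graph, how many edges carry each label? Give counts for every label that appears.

start.  V:8 E:4  edges: 2-r->5 4-q->2 4-r->3 5-p->7
1. fire R3 via {0↦5, 1↦6, 2↦2, 3↦7}  →  V:5 E:2  edges: 4-q->2 4-r->3
2. fire R0 via {0↦2, 1↦0, 2↦3, 3↦4}  →  V:2 E:0  edges: ∅
final graph: no rule applies after step 2
NF edges: []

Answer: (no edges)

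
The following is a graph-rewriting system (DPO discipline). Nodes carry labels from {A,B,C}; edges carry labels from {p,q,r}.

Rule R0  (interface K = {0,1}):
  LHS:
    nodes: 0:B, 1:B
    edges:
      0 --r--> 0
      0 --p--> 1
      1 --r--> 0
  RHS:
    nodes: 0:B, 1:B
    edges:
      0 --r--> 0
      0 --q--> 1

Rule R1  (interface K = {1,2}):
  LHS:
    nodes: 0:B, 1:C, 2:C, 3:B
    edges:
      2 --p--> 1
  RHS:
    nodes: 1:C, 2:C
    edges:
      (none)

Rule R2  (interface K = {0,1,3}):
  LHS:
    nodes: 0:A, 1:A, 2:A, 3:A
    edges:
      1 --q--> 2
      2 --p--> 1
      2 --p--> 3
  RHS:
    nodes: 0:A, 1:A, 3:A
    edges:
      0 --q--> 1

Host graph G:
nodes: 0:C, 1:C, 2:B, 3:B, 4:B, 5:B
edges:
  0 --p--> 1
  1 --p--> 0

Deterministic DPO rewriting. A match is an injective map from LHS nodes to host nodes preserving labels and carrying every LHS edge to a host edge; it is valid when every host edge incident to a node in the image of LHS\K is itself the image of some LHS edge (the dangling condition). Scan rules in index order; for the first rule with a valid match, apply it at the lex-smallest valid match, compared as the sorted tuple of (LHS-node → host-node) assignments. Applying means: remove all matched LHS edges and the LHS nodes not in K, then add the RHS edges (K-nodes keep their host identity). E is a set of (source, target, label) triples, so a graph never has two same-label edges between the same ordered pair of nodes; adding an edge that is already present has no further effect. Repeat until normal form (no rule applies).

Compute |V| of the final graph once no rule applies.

initial: |V|=6 |E|=2  E = 0-p->1 1-p->0
step 1: apply R1 at {0↦2, 1↦0, 2↦1, 3↦3}  → |V|=4 |E|=1  E = 0-p->1
step 2: apply R1 at {0↦4, 1↦1, 2↦0, 3↦5}  → |V|=2 |E|=0  E = ∅
final graph: no rule applies after step 2
NF nodes: {0:C, 1:C}

Answer: 2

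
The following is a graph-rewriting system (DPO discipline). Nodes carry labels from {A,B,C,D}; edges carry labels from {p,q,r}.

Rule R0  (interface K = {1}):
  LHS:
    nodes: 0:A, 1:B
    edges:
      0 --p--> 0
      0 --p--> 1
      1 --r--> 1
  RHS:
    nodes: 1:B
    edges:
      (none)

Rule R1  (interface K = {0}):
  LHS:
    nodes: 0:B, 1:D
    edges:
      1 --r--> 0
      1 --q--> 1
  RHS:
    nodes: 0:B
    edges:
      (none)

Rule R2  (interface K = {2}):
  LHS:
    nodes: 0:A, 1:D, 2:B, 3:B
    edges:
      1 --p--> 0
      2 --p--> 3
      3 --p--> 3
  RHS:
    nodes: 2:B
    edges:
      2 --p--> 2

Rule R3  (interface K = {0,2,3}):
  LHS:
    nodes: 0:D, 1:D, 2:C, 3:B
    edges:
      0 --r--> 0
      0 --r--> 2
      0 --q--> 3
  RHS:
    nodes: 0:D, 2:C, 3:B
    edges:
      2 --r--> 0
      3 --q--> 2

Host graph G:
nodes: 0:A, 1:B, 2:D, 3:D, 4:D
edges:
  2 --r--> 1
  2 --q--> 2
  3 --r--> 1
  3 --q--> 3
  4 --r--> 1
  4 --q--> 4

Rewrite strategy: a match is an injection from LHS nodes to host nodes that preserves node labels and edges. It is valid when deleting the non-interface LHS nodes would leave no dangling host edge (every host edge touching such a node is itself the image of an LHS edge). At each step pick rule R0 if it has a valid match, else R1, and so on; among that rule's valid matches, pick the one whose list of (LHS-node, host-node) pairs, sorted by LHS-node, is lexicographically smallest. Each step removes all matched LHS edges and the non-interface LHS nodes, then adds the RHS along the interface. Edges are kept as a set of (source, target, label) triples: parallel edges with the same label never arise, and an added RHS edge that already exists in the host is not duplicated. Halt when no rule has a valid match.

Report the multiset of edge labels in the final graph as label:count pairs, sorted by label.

Answer: (no edges)

Derivation:
initial: |V|=5 |E|=6  E = 2-r->1 2-q->2 3-r->1 3-q->3 4-r->1 4-q->4
step 1: apply R1 at {0↦1, 1↦2}  → |V|=4 |E|=4  E = 3-r->1 3-q->3 4-r->1 4-q->4
step 2: apply R1 at {0↦1, 1↦3}  → |V|=3 |E|=2  E = 4-r->1 4-q->4
step 3: apply R1 at {0↦1, 1↦4}  → |V|=2 |E|=0  E = ∅
normal form: no rule applies after step 3
NF edges: []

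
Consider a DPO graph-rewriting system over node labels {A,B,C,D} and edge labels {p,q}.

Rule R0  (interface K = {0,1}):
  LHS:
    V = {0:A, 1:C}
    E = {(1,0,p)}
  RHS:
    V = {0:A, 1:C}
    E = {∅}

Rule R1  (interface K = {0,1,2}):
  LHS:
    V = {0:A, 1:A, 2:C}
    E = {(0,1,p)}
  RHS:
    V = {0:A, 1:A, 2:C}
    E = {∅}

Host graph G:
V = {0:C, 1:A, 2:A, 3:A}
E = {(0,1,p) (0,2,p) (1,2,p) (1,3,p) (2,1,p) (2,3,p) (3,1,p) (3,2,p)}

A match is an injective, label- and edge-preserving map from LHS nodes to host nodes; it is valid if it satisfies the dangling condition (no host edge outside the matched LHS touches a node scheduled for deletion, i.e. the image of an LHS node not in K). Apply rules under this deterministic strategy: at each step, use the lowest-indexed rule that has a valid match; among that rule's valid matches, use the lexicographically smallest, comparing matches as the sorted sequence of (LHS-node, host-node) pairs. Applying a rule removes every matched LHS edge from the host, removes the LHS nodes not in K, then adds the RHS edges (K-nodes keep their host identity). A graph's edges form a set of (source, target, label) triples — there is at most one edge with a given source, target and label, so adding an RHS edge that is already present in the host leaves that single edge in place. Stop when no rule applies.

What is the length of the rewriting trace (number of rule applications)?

Answer: 8

Rewrite trace:
initial: |V|=4 |E|=8  E = 0-p->1 0-p->2 1-p->2 1-p->3 2-p->1 2-p->3 3-p->1 3-p->2
step 1: apply R0 at {0↦1, 1↦0}  → |V|=4 |E|=7  E = 0-p->2 1-p->2 1-p->3 2-p->1 2-p->3 3-p->1 3-p->2
step 2: apply R0 at {0↦2, 1↦0}  → |V|=4 |E|=6  E = 1-p->2 1-p->3 2-p->1 2-p->3 3-p->1 3-p->2
step 3: apply R1 at {0↦1, 1↦2, 2↦0}  → |V|=4 |E|=5  E = 1-p->3 2-p->1 2-p->3 3-p->1 3-p->2
step 4: apply R1 at {0↦1, 1↦3, 2↦0}  → |V|=4 |E|=4  E = 2-p->1 2-p->3 3-p->1 3-p->2
step 5: apply R1 at {0↦2, 1↦1, 2↦0}  → |V|=4 |E|=3  E = 2-p->3 3-p->1 3-p->2
step 6: apply R1 at {0↦2, 1↦3, 2↦0}  → |V|=4 |E|=2  E = 3-p->1 3-p->2
step 7: apply R1 at {0↦3, 1↦1, 2↦0}  → |V|=4 |E|=1  E = 3-p->2
step 8: apply R1 at {0↦3, 1↦2, 2↦0}  → |V|=4 |E|=0  E = ∅
normal form: no rule applies after step 8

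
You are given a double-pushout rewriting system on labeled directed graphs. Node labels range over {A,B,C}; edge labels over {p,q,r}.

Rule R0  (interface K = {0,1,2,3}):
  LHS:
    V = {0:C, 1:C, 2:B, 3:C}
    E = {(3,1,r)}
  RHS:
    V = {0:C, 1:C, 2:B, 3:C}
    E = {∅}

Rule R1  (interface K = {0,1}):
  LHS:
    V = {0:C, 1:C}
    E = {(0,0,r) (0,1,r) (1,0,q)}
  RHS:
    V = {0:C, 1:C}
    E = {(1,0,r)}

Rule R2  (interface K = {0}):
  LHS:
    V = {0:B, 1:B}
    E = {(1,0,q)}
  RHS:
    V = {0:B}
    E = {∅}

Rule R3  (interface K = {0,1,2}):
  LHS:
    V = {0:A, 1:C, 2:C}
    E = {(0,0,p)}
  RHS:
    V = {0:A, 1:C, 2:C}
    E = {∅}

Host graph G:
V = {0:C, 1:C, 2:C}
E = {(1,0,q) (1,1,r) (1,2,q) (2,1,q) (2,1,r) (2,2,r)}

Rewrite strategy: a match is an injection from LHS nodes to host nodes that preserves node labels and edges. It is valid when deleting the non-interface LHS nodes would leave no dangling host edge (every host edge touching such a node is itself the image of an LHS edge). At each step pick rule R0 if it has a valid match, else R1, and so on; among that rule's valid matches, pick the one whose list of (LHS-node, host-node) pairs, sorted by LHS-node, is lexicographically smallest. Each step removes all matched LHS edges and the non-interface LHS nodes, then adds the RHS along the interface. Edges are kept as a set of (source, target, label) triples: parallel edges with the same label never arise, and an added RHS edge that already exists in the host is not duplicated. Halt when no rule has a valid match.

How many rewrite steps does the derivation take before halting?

Answer: 2

Rewrite trace:
[0] host  ⇒  3 nodes, 6 edges  {1-q->0 1-r->1 1-q->2 2-q->1 2-r->1 2-r->2}
[1] R1 @ {0↦2, 1↦1}  ⇒  3 nodes, 4 edges  {1-q->0 1-r->1 1-r->2 2-q->1}
[2] R1 @ {0↦1, 1↦2}  ⇒  3 nodes, 2 edges  {1-q->0 2-r->1}
halt: no rule applies after step 2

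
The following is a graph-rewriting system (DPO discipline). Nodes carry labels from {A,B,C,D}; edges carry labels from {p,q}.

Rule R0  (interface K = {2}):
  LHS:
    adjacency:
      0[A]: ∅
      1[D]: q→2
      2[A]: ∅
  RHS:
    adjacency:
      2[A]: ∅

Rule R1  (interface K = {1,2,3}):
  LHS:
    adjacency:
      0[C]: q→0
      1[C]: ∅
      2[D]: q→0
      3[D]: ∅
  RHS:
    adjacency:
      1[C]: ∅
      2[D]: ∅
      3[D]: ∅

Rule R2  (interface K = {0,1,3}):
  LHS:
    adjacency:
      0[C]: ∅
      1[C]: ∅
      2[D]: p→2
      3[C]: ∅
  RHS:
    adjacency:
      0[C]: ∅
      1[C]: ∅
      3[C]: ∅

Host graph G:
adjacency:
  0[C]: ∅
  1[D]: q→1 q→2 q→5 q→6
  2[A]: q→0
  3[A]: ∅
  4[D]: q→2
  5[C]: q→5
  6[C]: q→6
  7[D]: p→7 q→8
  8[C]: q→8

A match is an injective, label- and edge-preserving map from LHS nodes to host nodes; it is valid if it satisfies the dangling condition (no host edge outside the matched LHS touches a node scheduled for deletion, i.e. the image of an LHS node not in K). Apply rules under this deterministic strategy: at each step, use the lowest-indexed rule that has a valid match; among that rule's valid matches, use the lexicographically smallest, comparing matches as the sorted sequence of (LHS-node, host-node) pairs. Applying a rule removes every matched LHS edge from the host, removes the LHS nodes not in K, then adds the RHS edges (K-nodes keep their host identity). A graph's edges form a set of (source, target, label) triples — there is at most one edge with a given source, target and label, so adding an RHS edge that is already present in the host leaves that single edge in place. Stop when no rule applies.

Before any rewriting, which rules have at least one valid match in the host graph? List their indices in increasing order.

R0: 1 valid match — {0↦3, 1↦4, 2↦2}
R1: 18 valid matches — {0↦5, 1↦0, 2↦1, 3↦4}, {0↦5, 1↦0, 2↦1, 3↦7}, {0↦5, 1↦6, 2↦1, 3↦4} (+15 more)
R2: no valid match — 24 raw matches, all fail dangling condition

Answer: [R0,R1]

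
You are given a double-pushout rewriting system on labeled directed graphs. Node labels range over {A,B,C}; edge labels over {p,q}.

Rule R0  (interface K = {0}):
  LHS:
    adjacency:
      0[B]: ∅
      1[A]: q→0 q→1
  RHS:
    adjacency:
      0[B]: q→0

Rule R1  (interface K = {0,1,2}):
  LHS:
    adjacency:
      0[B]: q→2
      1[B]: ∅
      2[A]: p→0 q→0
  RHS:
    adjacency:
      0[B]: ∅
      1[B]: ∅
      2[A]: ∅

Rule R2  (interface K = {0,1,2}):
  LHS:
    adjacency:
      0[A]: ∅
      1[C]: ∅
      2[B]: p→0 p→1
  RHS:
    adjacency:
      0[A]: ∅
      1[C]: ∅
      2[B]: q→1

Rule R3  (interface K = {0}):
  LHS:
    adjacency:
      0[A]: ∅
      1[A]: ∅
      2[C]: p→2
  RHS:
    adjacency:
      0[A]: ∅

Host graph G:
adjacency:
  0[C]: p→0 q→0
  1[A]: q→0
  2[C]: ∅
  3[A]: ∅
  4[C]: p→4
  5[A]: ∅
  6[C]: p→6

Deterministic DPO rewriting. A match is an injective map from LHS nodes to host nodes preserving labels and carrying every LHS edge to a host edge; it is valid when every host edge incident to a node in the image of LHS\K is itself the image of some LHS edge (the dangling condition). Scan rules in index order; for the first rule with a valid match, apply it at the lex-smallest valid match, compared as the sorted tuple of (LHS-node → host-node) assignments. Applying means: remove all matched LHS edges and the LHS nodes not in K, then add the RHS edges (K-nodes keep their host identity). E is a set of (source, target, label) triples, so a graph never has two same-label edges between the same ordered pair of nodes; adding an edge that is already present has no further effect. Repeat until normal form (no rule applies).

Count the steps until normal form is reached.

initial: |V|=7 |E|=5  E = 0-p->0 0-q->0 1-q->0 4-p->4 6-p->6
step 1: apply R3 at {0↦1, 1↦3, 2↦4}  → |V|=5 |E|=4  E = 0-p->0 0-q->0 1-q->0 6-p->6
step 2: apply R3 at {0↦1, 1↦5, 2↦6}  → |V|=3 |E|=3  E = 0-p->0 0-q->0 1-q->0
normal form: no rule applies after step 2

Answer: 2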